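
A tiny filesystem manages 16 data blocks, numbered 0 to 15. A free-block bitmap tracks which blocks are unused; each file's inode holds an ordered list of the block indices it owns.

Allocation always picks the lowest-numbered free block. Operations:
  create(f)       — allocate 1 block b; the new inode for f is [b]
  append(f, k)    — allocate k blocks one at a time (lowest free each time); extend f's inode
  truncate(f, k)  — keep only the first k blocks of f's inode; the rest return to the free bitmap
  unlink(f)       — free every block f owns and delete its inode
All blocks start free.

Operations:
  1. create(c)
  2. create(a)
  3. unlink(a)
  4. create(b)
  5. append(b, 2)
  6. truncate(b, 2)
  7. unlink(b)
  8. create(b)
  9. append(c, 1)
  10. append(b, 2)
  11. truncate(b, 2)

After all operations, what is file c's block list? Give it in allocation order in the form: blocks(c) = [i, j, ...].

  1. create(c)  ⇒  F...............  {c→[0]}
  2. create(a)  ⇒  FF..............  {a→[1]; c→[0]}
  3. unlink(a)  ⇒  F...............  {c→[0]}
  4. create(b)  ⇒  FF..............  {b→[1]; c→[0]}
  5. append(b, 2)  ⇒  FFFF............  {b→[1, 2, 3]; c→[0]}
  6. truncate(b, 2)  ⇒  FFF.............  {b→[1, 2]; c→[0]}
  7. unlink(b)  ⇒  F...............  {c→[0]}
  8. create(b)  ⇒  FF..............  {b→[1]; c→[0]}
  9. append(c, 1)  ⇒  FFF.............  {b→[1]; c→[0, 2]}
  10. append(b, 2)  ⇒  FFFFF...........  {b→[1, 3, 4]; c→[0, 2]}
  11. truncate(b, 2)  ⇒  FFFF............  {b→[1, 3]; c→[0, 2]}

blocks(c) = [0, 2]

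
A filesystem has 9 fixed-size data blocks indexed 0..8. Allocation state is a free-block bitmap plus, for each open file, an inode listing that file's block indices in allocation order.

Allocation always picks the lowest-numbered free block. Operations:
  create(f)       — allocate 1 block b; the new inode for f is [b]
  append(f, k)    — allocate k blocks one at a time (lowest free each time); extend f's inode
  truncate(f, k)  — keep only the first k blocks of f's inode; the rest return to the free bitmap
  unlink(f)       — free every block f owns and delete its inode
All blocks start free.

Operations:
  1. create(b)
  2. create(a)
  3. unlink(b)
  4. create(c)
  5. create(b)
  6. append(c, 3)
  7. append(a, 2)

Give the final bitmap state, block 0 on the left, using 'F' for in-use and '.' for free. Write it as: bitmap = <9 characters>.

after create(b) → b:[0]  free=[F........]
after create(a) → a:[1], b:[0]  free=[FF.......]
after unlink(b) → a:[1]  free=[.F.......]
after create(c) → a:[1], c:[0]  free=[FF.......]
after create(b) → a:[1], b:[2], c:[0]  free=[FFF......]
after append(c, 3) → a:[1], b:[2], c:[0, 3, 4, 5]  free=[FFFFFF...]
after append(a, 2) → a:[1, 6, 7], b:[2], c:[0, 3, 4, 5]  free=[FFFFFFFF.]

bitmap = FFFFFFFF.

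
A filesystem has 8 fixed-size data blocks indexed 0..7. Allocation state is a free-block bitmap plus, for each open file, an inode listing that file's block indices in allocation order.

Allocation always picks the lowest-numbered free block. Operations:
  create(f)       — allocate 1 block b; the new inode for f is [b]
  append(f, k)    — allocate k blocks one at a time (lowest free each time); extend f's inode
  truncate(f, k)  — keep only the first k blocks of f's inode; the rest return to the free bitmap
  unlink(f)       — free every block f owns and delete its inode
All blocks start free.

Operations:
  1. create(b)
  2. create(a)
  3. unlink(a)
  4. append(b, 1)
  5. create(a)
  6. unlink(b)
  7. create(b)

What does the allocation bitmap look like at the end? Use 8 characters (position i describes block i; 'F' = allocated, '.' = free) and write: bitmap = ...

after create(b) → b:[0]  free=[F.......]
after create(a) → a:[1], b:[0]  free=[FF......]
after unlink(a) → b:[0]  free=[F.......]
after append(b, 1) → b:[0, 1]  free=[FF......]
after create(a) → a:[2], b:[0, 1]  free=[FFF.....]
after unlink(b) → a:[2]  free=[..F.....]
after create(b) → a:[2], b:[0]  free=[F.F.....]

bitmap = F.F.....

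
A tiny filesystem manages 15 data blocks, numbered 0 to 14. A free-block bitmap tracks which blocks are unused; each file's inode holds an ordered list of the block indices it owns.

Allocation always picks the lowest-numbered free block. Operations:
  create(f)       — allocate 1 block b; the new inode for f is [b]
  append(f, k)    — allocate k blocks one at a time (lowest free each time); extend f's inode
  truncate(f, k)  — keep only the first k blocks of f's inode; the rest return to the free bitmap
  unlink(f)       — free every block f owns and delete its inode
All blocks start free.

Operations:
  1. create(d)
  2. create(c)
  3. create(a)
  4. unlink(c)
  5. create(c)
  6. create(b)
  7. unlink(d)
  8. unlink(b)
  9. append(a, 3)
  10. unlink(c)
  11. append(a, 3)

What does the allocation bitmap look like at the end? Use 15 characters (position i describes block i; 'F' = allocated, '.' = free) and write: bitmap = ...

bitmap = FFFFFFF........

[1] create(d) — d=0 (map F..............)
[2] create(c) — c=1 d=0 (map FF.............)
[3] create(a) — a=2 c=1 d=0 (map FFF............)
[4] unlink(c) — a=2 d=0 (map F.F............)
[5] create(c) — a=2 c=1 d=0 (map FFF............)
[6] create(b) — a=2 b=3 c=1 d=0 (map FFFF...........)
[7] unlink(d) — a=2 b=3 c=1 (map .FFF...........)
[8] unlink(b) — a=2 c=1 (map .FF............)
[9] append(a, 3) — a=2,0,3,4 c=1 (map FFFFF..........)
[10] unlink(c) — a=2,0,3,4 (map F.FFF..........)
[11] append(a, 3) — a=2,0,3,4,1,5,6 (map FFFFFFF........)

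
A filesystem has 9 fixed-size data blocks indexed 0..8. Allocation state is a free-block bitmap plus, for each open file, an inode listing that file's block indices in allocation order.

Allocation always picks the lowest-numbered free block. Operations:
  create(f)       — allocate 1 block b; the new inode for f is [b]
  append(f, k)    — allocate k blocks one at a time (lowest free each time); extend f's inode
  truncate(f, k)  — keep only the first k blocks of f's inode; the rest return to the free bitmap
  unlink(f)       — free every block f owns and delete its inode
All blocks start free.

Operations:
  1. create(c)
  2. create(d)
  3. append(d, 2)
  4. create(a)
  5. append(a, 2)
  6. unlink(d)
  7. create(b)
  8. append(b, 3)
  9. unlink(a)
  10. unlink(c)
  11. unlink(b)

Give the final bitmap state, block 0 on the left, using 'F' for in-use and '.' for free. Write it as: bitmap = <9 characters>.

bitmap = .........

create(c): bitmap=F........ | c=[0]
create(d): bitmap=FF....... | c=[0] d=[1]
append(d, 2): bitmap=FFFF..... | c=[0] d=[1, 2, 3]
create(a): bitmap=FFFFF.... | a=[4] c=[0] d=[1, 2, 3]
append(a, 2): bitmap=FFFFFFF.. | a=[4, 5, 6] c=[0] d=[1, 2, 3]
unlink(d): bitmap=F...FFF.. | a=[4, 5, 6] c=[0]
create(b): bitmap=FF..FFF.. | a=[4, 5, 6] b=[1] c=[0]
append(b, 3): bitmap=FFFFFFFF. | a=[4, 5, 6] b=[1, 2, 3, 7] c=[0]
unlink(a): bitmap=FFFF...F. | b=[1, 2, 3, 7] c=[0]
unlink(c): bitmap=.FFF...F. | b=[1, 2, 3, 7]
unlink(b): bitmap=......... | 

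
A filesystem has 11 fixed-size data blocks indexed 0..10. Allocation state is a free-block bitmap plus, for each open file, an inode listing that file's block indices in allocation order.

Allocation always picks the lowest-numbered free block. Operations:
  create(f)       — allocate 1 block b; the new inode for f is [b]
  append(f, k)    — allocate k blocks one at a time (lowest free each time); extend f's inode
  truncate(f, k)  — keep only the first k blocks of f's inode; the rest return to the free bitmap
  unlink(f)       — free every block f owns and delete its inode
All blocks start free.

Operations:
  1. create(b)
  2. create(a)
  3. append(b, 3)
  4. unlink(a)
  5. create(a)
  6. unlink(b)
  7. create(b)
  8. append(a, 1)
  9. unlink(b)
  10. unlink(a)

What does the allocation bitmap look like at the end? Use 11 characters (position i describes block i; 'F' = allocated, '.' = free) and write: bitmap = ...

bitmap = ...........

after create(b) → b:[0]  free=[F..........]
after create(a) → a:[1], b:[0]  free=[FF.........]
after append(b, 3) → a:[1], b:[0, 2, 3, 4]  free=[FFFFF......]
after unlink(a) → b:[0, 2, 3, 4]  free=[F.FFF......]
after create(a) → a:[1], b:[0, 2, 3, 4]  free=[FFFFF......]
after unlink(b) → a:[1]  free=[.F.........]
after create(b) → a:[1], b:[0]  free=[FF.........]
after append(a, 1) → a:[1, 2], b:[0]  free=[FFF........]
after unlink(b) → a:[1, 2]  free=[.FF........]
after unlink(a) →   free=[...........]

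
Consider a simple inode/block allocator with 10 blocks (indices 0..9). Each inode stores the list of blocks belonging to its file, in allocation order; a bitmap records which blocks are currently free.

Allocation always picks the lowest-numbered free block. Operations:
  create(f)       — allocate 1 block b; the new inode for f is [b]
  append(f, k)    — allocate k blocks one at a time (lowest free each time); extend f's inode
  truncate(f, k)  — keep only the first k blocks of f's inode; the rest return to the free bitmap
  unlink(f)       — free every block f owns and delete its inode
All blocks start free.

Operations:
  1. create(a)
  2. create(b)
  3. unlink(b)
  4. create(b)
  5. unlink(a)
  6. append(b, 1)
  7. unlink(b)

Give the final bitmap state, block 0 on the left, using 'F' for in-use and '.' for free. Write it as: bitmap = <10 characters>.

bitmap = ..........

[1] create(a) — a=0 (map F.........)
[2] create(b) — a=0 b=1 (map FF........)
[3] unlink(b) — a=0 (map F.........)
[4] create(b) — a=0 b=1 (map FF........)
[5] unlink(a) — b=1 (map .F........)
[6] append(b, 1) — b=1,0 (map FF........)
[7] unlink(b) —  (map ..........)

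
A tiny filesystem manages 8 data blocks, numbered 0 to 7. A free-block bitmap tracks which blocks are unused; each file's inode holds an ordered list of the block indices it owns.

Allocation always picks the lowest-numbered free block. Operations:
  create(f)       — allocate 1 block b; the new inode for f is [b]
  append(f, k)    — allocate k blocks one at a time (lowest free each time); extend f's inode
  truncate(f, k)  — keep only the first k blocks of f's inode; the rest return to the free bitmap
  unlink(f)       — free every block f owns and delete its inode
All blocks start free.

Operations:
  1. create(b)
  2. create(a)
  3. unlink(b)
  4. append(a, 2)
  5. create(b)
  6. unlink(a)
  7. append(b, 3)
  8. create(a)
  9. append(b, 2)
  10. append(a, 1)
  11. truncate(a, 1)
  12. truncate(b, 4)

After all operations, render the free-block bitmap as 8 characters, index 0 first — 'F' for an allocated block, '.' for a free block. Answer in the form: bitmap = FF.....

bitmap = FFFFF...

  1. create(b)  ⇒  F.......  {b→[0]}
  2. create(a)  ⇒  FF......  {a→[1]; b→[0]}
  3. unlink(b)  ⇒  .F......  {a→[1]}
  4. append(a, 2)  ⇒  FFF.....  {a→[1, 0, 2]}
  5. create(b)  ⇒  FFFF....  {a→[1, 0, 2]; b→[3]}
  6. unlink(a)  ⇒  ...F....  {b→[3]}
  7. append(b, 3)  ⇒  FFFF....  {b→[3, 0, 1, 2]}
  8. create(a)  ⇒  FFFFF...  {a→[4]; b→[3, 0, 1, 2]}
  9. append(b, 2)  ⇒  FFFFFFF.  {a→[4]; b→[3, 0, 1, 2, 5, 6]}
  10. append(a, 1)  ⇒  FFFFFFFF  {a→[4, 7]; b→[3, 0, 1, 2, 5, 6]}
  11. truncate(a, 1)  ⇒  FFFFFFF.  {a→[4]; b→[3, 0, 1, 2, 5, 6]}
  12. truncate(b, 4)  ⇒  FFFFF...  {a→[4]; b→[3, 0, 1, 2]}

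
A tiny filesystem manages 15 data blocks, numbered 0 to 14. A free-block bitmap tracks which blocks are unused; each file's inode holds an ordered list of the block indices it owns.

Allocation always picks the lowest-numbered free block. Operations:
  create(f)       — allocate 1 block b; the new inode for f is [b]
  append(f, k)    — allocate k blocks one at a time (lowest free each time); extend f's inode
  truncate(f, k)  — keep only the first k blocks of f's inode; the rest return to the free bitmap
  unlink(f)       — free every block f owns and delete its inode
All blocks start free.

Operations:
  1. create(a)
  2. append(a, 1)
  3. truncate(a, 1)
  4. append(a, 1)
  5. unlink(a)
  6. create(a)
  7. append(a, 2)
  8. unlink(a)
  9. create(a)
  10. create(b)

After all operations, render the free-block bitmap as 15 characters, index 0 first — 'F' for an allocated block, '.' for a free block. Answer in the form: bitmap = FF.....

bitmap = FF.............

create(a): bitmap=F.............. | a=[0]
append(a, 1): bitmap=FF............. | a=[0, 1]
truncate(a, 1): bitmap=F.............. | a=[0]
append(a, 1): bitmap=FF............. | a=[0, 1]
unlink(a): bitmap=............... | 
create(a): bitmap=F.............. | a=[0]
append(a, 2): bitmap=FFF............ | a=[0, 1, 2]
unlink(a): bitmap=............... | 
create(a): bitmap=F.............. | a=[0]
create(b): bitmap=FF............. | a=[0] b=[1]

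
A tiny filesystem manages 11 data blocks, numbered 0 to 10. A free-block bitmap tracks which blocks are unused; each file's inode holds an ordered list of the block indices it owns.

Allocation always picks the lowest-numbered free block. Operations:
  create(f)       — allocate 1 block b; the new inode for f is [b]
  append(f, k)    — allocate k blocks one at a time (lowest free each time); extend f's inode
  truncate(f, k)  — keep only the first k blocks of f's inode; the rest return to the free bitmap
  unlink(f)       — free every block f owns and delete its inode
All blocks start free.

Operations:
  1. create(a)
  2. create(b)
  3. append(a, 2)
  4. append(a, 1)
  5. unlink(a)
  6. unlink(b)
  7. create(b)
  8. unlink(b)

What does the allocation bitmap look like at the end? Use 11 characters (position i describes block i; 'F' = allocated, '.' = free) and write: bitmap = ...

create(a): bitmap=F.......... | a=[0]
create(b): bitmap=FF......... | a=[0] b=[1]
append(a, 2): bitmap=FFFF....... | a=[0, 2, 3] b=[1]
append(a, 1): bitmap=FFFFF...... | a=[0, 2, 3, 4] b=[1]
unlink(a): bitmap=.F......... | b=[1]
unlink(b): bitmap=........... | 
create(b): bitmap=F.......... | b=[0]
unlink(b): bitmap=........... | 

bitmap = ...........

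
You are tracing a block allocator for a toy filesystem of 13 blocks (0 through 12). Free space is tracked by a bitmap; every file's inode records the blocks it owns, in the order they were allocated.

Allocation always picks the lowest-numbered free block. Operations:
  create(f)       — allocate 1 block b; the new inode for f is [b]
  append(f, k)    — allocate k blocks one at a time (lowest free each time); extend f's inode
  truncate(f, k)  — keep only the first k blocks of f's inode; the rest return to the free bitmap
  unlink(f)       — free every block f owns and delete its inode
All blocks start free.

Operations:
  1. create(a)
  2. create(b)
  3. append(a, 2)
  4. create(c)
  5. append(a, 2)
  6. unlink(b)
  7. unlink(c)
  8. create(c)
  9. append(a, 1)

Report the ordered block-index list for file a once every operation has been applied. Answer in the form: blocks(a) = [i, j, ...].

blocks(a) = [0, 2, 3, 5, 6, 4]

[1] create(a) — a=0 (map F............)
[2] create(b) — a=0 b=1 (map FF...........)
[3] append(a, 2) — a=0,2,3 b=1 (map FFFF.........)
[4] create(c) — a=0,2,3 b=1 c=4 (map FFFFF........)
[5] append(a, 2) — a=0,2,3,5,6 b=1 c=4 (map FFFFFFF......)
[6] unlink(b) — a=0,2,3,5,6 c=4 (map F.FFFFF......)
[7] unlink(c) — a=0,2,3,5,6 (map F.FF.FF......)
[8] create(c) — a=0,2,3,5,6 c=1 (map FFFF.FF......)
[9] append(a, 1) — a=0,2,3,5,6,4 c=1 (map FFFFFFF......)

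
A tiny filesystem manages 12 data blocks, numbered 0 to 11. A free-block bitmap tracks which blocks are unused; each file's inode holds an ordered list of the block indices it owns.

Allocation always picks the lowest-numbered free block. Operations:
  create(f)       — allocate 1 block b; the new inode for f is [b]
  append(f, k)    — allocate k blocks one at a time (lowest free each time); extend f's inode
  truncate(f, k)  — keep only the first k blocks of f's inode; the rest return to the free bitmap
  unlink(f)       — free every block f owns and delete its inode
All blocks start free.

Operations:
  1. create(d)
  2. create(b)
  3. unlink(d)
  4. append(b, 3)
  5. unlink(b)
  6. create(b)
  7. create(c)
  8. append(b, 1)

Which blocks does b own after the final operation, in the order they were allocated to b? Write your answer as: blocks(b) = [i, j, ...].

blocks(b) = [0, 2]

  1. create(d)  ⇒  F...........  {d→[0]}
  2. create(b)  ⇒  FF..........  {b→[1]; d→[0]}
  3. unlink(d)  ⇒  .F..........  {b→[1]}
  4. append(b, 3)  ⇒  FFFF........  {b→[1, 0, 2, 3]}
  5. unlink(b)  ⇒  ............  {}
  6. create(b)  ⇒  F...........  {b→[0]}
  7. create(c)  ⇒  FF..........  {b→[0]; c→[1]}
  8. append(b, 1)  ⇒  FFF.........  {b→[0, 2]; c→[1]}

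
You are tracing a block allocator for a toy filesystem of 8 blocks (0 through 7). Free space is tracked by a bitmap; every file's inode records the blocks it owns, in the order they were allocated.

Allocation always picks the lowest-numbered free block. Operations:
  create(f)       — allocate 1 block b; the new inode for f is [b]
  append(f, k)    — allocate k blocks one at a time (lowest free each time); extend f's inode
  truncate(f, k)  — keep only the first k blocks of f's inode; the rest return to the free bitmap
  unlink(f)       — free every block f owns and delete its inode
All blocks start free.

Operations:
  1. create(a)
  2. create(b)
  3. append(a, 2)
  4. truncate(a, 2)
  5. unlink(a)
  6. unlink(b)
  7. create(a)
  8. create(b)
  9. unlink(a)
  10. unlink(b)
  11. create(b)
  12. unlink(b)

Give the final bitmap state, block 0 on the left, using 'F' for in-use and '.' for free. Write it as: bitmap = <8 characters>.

bitmap = ........

after create(a) → a:[0]  free=[F.......]
after create(b) → a:[0], b:[1]  free=[FF......]
after append(a, 2) → a:[0, 2, 3], b:[1]  free=[FFFF....]
after truncate(a, 2) → a:[0, 2], b:[1]  free=[FFF.....]
after unlink(a) → b:[1]  free=[.F......]
after unlink(b) →   free=[........]
after create(a) → a:[0]  free=[F.......]
after create(b) → a:[0], b:[1]  free=[FF......]
after unlink(a) → b:[1]  free=[.F......]
after unlink(b) →   free=[........]
after create(b) → b:[0]  free=[F.......]
after unlink(b) →   free=[........]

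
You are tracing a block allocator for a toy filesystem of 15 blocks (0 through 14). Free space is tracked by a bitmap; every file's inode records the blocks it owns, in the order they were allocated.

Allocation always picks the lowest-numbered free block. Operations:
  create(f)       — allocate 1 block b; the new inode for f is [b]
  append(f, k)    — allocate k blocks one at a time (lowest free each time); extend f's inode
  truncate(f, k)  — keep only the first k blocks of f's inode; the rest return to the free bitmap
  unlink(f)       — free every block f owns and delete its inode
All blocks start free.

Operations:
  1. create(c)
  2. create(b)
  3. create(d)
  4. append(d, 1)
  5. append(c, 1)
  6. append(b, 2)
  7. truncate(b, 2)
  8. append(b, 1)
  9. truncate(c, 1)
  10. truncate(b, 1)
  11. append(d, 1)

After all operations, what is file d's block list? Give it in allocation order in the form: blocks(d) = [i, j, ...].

create(c): bitmap=F.............. | c=[0]
create(b): bitmap=FF............. | b=[1] c=[0]
create(d): bitmap=FFF............ | b=[1] c=[0] d=[2]
append(d, 1): bitmap=FFFF........... | b=[1] c=[0] d=[2, 3]
append(c, 1): bitmap=FFFFF.......... | b=[1] c=[0, 4] d=[2, 3]
append(b, 2): bitmap=FFFFFFF........ | b=[1, 5, 6] c=[0, 4] d=[2, 3]
truncate(b, 2): bitmap=FFFFFF......... | b=[1, 5] c=[0, 4] d=[2, 3]
append(b, 1): bitmap=FFFFFFF........ | b=[1, 5, 6] c=[0, 4] d=[2, 3]
truncate(c, 1): bitmap=FFFF.FF........ | b=[1, 5, 6] c=[0] d=[2, 3]
truncate(b, 1): bitmap=FFFF........... | b=[1] c=[0] d=[2, 3]
append(d, 1): bitmap=FFFFF.......... | b=[1] c=[0] d=[2, 3, 4]

blocks(d) = [2, 3, 4]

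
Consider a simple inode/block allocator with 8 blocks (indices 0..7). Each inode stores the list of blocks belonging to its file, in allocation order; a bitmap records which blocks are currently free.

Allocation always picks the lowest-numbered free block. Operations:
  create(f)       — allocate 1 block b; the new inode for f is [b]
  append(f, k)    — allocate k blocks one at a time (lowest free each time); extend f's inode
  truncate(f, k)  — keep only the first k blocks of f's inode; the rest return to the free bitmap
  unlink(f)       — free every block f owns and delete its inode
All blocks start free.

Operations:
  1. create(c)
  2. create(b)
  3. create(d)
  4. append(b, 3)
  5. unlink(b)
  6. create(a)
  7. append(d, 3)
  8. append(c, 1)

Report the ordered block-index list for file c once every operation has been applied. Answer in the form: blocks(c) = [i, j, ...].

[1] create(c) — c=0 (map F.......)
[2] create(b) — b=1 c=0 (map FF......)
[3] create(d) — b=1 c=0 d=2 (map FFF.....)
[4] append(b, 3) — b=1,3,4,5 c=0 d=2 (map FFFFFF..)
[5] unlink(b) — c=0 d=2 (map F.F.....)
[6] create(a) — a=1 c=0 d=2 (map FFF.....)
[7] append(d, 3) — a=1 c=0 d=2,3,4,5 (map FFFFFF..)
[8] append(c, 1) — a=1 c=0,6 d=2,3,4,5 (map FFFFFFF.)

blocks(c) = [0, 6]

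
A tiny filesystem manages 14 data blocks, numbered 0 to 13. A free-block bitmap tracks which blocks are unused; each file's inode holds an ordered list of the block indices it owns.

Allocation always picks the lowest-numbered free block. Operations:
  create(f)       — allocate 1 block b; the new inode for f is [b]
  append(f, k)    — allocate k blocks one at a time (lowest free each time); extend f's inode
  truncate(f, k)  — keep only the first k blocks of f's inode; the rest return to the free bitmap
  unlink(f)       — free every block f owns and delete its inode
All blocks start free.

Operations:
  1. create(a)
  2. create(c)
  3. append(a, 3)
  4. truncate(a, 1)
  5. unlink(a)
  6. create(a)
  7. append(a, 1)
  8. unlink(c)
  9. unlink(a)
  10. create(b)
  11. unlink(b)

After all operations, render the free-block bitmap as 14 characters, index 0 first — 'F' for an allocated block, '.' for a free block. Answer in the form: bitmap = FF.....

bitmap = ..............

create(a): bitmap=F............. | a=[0]
create(c): bitmap=FF............ | a=[0] c=[1]
append(a, 3): bitmap=FFFFF......... | a=[0, 2, 3, 4] c=[1]
truncate(a, 1): bitmap=FF............ | a=[0] c=[1]
unlink(a): bitmap=.F............ | c=[1]
create(a): bitmap=FF............ | a=[0] c=[1]
append(a, 1): bitmap=FFF........... | a=[0, 2] c=[1]
unlink(c): bitmap=F.F........... | a=[0, 2]
unlink(a): bitmap=.............. | 
create(b): bitmap=F............. | b=[0]
unlink(b): bitmap=.............. | 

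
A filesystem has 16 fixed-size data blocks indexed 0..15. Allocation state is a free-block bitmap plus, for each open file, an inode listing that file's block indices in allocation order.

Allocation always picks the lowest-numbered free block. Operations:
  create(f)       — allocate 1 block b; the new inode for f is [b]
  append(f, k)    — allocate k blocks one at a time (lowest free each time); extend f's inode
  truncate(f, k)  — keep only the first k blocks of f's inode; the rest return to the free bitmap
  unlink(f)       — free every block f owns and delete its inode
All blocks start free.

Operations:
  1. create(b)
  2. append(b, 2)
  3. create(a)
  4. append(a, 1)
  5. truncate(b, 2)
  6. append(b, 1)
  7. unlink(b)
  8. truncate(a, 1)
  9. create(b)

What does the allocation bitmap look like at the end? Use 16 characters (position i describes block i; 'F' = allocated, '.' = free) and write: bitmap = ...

bitmap = F..F............

  1. create(b)  ⇒  F...............  {b→[0]}
  2. append(b, 2)  ⇒  FFF.............  {b→[0, 1, 2]}
  3. create(a)  ⇒  FFFF............  {a→[3]; b→[0, 1, 2]}
  4. append(a, 1)  ⇒  FFFFF...........  {a→[3, 4]; b→[0, 1, 2]}
  5. truncate(b, 2)  ⇒  FF.FF...........  {a→[3, 4]; b→[0, 1]}
  6. append(b, 1)  ⇒  FFFFF...........  {a→[3, 4]; b→[0, 1, 2]}
  7. unlink(b)  ⇒  ...FF...........  {a→[3, 4]}
  8. truncate(a, 1)  ⇒  ...F............  {a→[3]}
  9. create(b)  ⇒  F..F............  {a→[3]; b→[0]}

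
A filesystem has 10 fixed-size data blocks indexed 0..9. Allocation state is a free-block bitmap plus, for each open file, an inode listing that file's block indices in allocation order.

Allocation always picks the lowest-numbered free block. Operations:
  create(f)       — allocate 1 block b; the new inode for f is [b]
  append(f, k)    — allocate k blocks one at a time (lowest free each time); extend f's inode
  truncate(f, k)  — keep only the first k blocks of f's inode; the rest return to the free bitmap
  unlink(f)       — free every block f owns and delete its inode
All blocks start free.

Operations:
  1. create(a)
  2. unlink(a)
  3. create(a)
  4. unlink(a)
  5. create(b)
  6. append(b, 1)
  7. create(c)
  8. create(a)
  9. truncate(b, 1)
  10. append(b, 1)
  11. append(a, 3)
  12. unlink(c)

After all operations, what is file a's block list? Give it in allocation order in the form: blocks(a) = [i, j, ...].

blocks(a) = [3, 4, 5, 6]

[1] create(a) — a=0 (map F.........)
[2] unlink(a) —  (map ..........)
[3] create(a) — a=0 (map F.........)
[4] unlink(a) —  (map ..........)
[5] create(b) — b=0 (map F.........)
[6] append(b, 1) — b=0,1 (map FF........)
[7] create(c) — b=0,1 c=2 (map FFF.......)
[8] create(a) — a=3 b=0,1 c=2 (map FFFF......)
[9] truncate(b, 1) — a=3 b=0 c=2 (map F.FF......)
[10] append(b, 1) — a=3 b=0,1 c=2 (map FFFF......)
[11] append(a, 3) — a=3,4,5,6 b=0,1 c=2 (map FFFFFFF...)
[12] unlink(c) — a=3,4,5,6 b=0,1 (map FF.FFFF...)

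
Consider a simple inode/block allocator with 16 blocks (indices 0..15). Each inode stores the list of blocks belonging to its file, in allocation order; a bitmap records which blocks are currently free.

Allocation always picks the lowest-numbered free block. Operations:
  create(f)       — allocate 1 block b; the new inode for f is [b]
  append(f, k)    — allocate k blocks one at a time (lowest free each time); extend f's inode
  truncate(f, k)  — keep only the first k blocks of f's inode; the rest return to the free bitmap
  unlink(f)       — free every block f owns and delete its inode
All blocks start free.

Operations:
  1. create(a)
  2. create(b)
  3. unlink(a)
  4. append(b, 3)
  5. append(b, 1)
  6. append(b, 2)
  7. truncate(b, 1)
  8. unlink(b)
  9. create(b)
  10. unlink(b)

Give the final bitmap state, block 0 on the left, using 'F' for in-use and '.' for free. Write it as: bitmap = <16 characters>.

create(a): bitmap=F............... | a=[0]
create(b): bitmap=FF.............. | a=[0] b=[1]
unlink(a): bitmap=.F.............. | b=[1]
append(b, 3): bitmap=FFFF............ | b=[1, 0, 2, 3]
append(b, 1): bitmap=FFFFF........... | b=[1, 0, 2, 3, 4]
append(b, 2): bitmap=FFFFFFF......... | b=[1, 0, 2, 3, 4, 5, 6]
truncate(b, 1): bitmap=.F.............. | b=[1]
unlink(b): bitmap=................ | 
create(b): bitmap=F............... | b=[0]
unlink(b): bitmap=................ | 

bitmap = ................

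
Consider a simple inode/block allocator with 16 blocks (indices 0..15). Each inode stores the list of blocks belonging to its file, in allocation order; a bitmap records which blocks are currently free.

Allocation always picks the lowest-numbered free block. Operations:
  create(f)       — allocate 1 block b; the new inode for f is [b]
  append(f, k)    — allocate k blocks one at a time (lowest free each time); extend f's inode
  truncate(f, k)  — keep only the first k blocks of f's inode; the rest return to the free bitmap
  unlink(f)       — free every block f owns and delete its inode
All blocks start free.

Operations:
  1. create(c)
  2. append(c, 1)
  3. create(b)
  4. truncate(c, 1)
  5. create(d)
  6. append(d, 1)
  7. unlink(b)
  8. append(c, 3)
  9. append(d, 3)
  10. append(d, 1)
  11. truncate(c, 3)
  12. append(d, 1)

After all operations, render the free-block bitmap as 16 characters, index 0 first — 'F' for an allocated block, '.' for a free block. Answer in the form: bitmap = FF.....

bitmap = FFFFFFFFFF......

create(c): bitmap=F............... | c=[0]
append(c, 1): bitmap=FF.............. | c=[0, 1]
create(b): bitmap=FFF............. | b=[2] c=[0, 1]
truncate(c, 1): bitmap=F.F............. | b=[2] c=[0]
create(d): bitmap=FFF............. | b=[2] c=[0] d=[1]
append(d, 1): bitmap=FFFF............ | b=[2] c=[0] d=[1, 3]
unlink(b): bitmap=FF.F............ | c=[0] d=[1, 3]
append(c, 3): bitmap=FFFFFF.......... | c=[0, 2, 4, 5] d=[1, 3]
append(d, 3): bitmap=FFFFFFFFF....... | c=[0, 2, 4, 5] d=[1, 3, 6, 7, 8]
append(d, 1): bitmap=FFFFFFFFFF...... | c=[0, 2, 4, 5] d=[1, 3, 6, 7, 8, 9]
truncate(c, 3): bitmap=FFFFF.FFFF...... | c=[0, 2, 4] d=[1, 3, 6, 7, 8, 9]
append(d, 1): bitmap=FFFFFFFFFF...... | c=[0, 2, 4] d=[1, 3, 6, 7, 8, 9, 5]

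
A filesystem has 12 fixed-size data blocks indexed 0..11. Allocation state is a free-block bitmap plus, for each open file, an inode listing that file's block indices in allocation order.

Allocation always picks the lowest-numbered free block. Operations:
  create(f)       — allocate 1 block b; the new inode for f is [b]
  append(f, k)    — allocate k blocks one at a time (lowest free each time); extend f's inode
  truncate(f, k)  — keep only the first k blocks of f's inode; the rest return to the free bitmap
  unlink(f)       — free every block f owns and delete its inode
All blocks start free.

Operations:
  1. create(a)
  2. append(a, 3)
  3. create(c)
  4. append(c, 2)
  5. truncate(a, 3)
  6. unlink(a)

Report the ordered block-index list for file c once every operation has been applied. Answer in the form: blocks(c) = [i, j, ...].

blocks(c) = [4, 5, 6]

[1] create(a) — a=0 (map F...........)
[2] append(a, 3) — a=0,1,2,3 (map FFFF........)
[3] create(c) — a=0,1,2,3 c=4 (map FFFFF.......)
[4] append(c, 2) — a=0,1,2,3 c=4,5,6 (map FFFFFFF.....)
[5] truncate(a, 3) — a=0,1,2 c=4,5,6 (map FFF.FFF.....)
[6] unlink(a) — c=4,5,6 (map ....FFF.....)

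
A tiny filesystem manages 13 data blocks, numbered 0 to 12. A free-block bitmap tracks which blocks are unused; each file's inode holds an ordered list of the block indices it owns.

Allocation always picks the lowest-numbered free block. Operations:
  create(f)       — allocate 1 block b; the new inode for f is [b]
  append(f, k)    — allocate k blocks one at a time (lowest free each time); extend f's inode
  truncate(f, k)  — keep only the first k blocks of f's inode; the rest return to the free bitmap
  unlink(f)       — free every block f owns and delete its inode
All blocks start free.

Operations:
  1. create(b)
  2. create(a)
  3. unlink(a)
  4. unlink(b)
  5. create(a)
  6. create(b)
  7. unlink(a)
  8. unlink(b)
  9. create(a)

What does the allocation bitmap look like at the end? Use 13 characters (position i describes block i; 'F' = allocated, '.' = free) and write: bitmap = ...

  1. create(b)  ⇒  F............  {b→[0]}
  2. create(a)  ⇒  FF...........  {a→[1]; b→[0]}
  3. unlink(a)  ⇒  F............  {b→[0]}
  4. unlink(b)  ⇒  .............  {}
  5. create(a)  ⇒  F............  {a→[0]}
  6. create(b)  ⇒  FF...........  {a→[0]; b→[1]}
  7. unlink(a)  ⇒  .F...........  {b→[1]}
  8. unlink(b)  ⇒  .............  {}
  9. create(a)  ⇒  F............  {a→[0]}

bitmap = F............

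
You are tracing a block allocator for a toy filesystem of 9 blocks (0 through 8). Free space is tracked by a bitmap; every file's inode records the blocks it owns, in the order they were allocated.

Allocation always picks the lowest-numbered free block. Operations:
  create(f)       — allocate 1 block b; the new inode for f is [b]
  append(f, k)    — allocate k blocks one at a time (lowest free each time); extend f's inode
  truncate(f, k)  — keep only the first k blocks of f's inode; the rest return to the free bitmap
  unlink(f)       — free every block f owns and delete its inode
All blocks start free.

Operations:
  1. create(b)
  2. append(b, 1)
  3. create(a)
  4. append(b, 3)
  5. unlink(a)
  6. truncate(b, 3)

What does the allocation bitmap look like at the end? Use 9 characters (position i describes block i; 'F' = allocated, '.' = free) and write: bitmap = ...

create(b): bitmap=F........ | b=[0]
append(b, 1): bitmap=FF....... | b=[0, 1]
create(a): bitmap=FFF...... | a=[2] b=[0, 1]
append(b, 3): bitmap=FFFFFF... | a=[2] b=[0, 1, 3, 4, 5]
unlink(a): bitmap=FF.FFF... | b=[0, 1, 3, 4, 5]
truncate(b, 3): bitmap=FF.F..... | b=[0, 1, 3]

bitmap = FF.F.....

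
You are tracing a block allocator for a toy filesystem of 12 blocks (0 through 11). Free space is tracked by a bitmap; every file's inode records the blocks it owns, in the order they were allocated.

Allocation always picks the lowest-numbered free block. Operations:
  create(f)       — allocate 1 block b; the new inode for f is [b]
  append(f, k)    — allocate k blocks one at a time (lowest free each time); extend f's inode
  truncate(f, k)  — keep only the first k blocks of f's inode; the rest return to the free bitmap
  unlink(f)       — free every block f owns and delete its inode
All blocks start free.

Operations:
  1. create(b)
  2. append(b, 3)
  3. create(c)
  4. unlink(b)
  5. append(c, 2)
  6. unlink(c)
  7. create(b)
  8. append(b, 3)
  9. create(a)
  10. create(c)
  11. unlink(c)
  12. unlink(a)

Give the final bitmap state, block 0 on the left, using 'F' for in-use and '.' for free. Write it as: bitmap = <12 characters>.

bitmap = FFFF........

create(b): bitmap=F........... | b=[0]
append(b, 3): bitmap=FFFF........ | b=[0, 1, 2, 3]
create(c): bitmap=FFFFF....... | b=[0, 1, 2, 3] c=[4]
unlink(b): bitmap=....F....... | c=[4]
append(c, 2): bitmap=FF..F....... | c=[4, 0, 1]
unlink(c): bitmap=............ | 
create(b): bitmap=F........... | b=[0]
append(b, 3): bitmap=FFFF........ | b=[0, 1, 2, 3]
create(a): bitmap=FFFFF....... | a=[4] b=[0, 1, 2, 3]
create(c): bitmap=FFFFFF...... | a=[4] b=[0, 1, 2, 3] c=[5]
unlink(c): bitmap=FFFFF....... | a=[4] b=[0, 1, 2, 3]
unlink(a): bitmap=FFFF........ | b=[0, 1, 2, 3]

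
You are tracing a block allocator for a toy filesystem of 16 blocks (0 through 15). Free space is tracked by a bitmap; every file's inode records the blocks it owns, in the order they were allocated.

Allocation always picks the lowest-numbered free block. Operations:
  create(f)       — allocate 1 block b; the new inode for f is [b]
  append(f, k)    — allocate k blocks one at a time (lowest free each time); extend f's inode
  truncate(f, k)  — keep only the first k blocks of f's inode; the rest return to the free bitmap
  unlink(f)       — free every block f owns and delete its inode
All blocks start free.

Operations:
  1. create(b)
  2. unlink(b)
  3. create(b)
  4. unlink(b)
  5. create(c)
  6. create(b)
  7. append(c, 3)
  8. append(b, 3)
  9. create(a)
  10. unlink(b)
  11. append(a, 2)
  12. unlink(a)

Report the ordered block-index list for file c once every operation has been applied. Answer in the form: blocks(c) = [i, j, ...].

blocks(c) = [0, 2, 3, 4]

create(b): bitmap=F............... | b=[0]
unlink(b): bitmap=................ | 
create(b): bitmap=F............... | b=[0]
unlink(b): bitmap=................ | 
create(c): bitmap=F............... | c=[0]
create(b): bitmap=FF.............. | b=[1] c=[0]
append(c, 3): bitmap=FFFFF........... | b=[1] c=[0, 2, 3, 4]
append(b, 3): bitmap=FFFFFFFF........ | b=[1, 5, 6, 7] c=[0, 2, 3, 4]
create(a): bitmap=FFFFFFFFF....... | a=[8] b=[1, 5, 6, 7] c=[0, 2, 3, 4]
unlink(b): bitmap=F.FFF...F....... | a=[8] c=[0, 2, 3, 4]
append(a, 2): bitmap=FFFFFF..F....... | a=[8, 1, 5] c=[0, 2, 3, 4]
unlink(a): bitmap=F.FFF........... | c=[0, 2, 3, 4]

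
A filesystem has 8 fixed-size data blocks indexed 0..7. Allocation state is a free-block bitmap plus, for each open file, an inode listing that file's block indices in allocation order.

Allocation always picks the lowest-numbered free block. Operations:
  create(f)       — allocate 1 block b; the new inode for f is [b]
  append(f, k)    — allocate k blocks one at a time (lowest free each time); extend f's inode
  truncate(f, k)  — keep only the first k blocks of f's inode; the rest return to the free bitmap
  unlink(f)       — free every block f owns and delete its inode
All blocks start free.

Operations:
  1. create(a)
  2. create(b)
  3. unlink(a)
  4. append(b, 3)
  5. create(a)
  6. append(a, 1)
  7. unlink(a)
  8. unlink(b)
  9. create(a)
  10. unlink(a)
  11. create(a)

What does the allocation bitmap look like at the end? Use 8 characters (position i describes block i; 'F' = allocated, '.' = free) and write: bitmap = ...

bitmap = F.......

create(a): bitmap=F....... | a=[0]
create(b): bitmap=FF...... | a=[0] b=[1]
unlink(a): bitmap=.F...... | b=[1]
append(b, 3): bitmap=FFFF.... | b=[1, 0, 2, 3]
create(a): bitmap=FFFFF... | a=[4] b=[1, 0, 2, 3]
append(a, 1): bitmap=FFFFFF.. | a=[4, 5] b=[1, 0, 2, 3]
unlink(a): bitmap=FFFF.... | b=[1, 0, 2, 3]
unlink(b): bitmap=........ | 
create(a): bitmap=F....... | a=[0]
unlink(a): bitmap=........ | 
create(a): bitmap=F....... | a=[0]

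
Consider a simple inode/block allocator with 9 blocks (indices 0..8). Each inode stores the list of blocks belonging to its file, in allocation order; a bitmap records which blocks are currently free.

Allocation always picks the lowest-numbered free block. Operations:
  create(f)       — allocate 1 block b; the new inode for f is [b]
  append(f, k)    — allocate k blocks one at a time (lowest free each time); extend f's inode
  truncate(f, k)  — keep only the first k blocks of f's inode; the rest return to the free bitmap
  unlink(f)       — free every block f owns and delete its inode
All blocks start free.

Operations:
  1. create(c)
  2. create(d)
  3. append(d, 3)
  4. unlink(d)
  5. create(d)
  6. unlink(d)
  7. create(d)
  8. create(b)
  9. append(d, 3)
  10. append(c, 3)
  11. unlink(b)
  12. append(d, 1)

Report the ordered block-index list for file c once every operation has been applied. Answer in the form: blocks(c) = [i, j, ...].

blocks(c) = [0, 6, 7, 8]

  1. create(c)  ⇒  F........  {c→[0]}
  2. create(d)  ⇒  FF.......  {c→[0]; d→[1]}
  3. append(d, 3)  ⇒  FFFFF....  {c→[0]; d→[1, 2, 3, 4]}
  4. unlink(d)  ⇒  F........  {c→[0]}
  5. create(d)  ⇒  FF.......  {c→[0]; d→[1]}
  6. unlink(d)  ⇒  F........  {c→[0]}
  7. create(d)  ⇒  FF.......  {c→[0]; d→[1]}
  8. create(b)  ⇒  FFF......  {b→[2]; c→[0]; d→[1]}
  9. append(d, 3)  ⇒  FFFFFF...  {b→[2]; c→[0]; d→[1, 3, 4, 5]}
  10. append(c, 3)  ⇒  FFFFFFFFF  {b→[2]; c→[0, 6, 7, 8]; d→[1, 3, 4, 5]}
  11. unlink(b)  ⇒  FF.FFFFFF  {c→[0, 6, 7, 8]; d→[1, 3, 4, 5]}
  12. append(d, 1)  ⇒  FFFFFFFFF  {c→[0, 6, 7, 8]; d→[1, 3, 4, 5, 2]}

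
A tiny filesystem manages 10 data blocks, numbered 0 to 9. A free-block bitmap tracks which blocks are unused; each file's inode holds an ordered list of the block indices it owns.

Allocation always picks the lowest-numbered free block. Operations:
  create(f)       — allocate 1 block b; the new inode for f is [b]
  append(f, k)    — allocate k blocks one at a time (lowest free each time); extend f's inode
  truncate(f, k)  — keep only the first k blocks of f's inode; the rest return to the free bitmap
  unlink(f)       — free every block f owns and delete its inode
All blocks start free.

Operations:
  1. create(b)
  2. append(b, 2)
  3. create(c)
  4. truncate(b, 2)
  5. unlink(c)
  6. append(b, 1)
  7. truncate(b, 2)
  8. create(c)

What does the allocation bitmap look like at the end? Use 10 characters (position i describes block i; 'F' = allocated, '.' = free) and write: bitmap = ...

bitmap = FFF.......

after create(b) → b:[0]  free=[F.........]
after append(b, 2) → b:[0, 1, 2]  free=[FFF.......]
after create(c) → b:[0, 1, 2], c:[3]  free=[FFFF......]
after truncate(b, 2) → b:[0, 1], c:[3]  free=[FF.F......]
after unlink(c) → b:[0, 1]  free=[FF........]
after append(b, 1) → b:[0, 1, 2]  free=[FFF.......]
after truncate(b, 2) → b:[0, 1]  free=[FF........]
after create(c) → b:[0, 1], c:[2]  free=[FFF.......]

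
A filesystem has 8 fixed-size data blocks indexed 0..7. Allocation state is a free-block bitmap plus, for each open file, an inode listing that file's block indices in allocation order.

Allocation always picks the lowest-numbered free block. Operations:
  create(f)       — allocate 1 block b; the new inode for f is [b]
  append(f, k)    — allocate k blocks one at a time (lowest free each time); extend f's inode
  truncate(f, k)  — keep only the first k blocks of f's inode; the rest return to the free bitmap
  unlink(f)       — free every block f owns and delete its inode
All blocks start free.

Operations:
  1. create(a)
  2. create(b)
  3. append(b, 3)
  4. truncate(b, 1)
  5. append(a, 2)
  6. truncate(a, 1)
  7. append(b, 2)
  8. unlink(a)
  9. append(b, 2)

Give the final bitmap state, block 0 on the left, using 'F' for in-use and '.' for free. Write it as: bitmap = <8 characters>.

[1] create(a) — a=0 (map F.......)
[2] create(b) — a=0 b=1 (map FF......)
[3] append(b, 3) — a=0 b=1,2,3,4 (map FFFFF...)
[4] truncate(b, 1) — a=0 b=1 (map FF......)
[5] append(a, 2) — a=0,2,3 b=1 (map FFFF....)
[6] truncate(a, 1) — a=0 b=1 (map FF......)
[7] append(b, 2) — a=0 b=1,2,3 (map FFFF....)
[8] unlink(a) — b=1,2,3 (map .FFF....)
[9] append(b, 2) — b=1,2,3,0,4 (map FFFFF...)

bitmap = FFFFF...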